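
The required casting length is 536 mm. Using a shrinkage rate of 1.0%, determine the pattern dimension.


Formula: L_pattern = L_casting * (1 + shrinkage_rate/100)
Shrinkage factor = 1 + 1.0/100 = 1.01
L_pattern = 536 mm * 1.01 = 541.3600 mm

541.3600 mm


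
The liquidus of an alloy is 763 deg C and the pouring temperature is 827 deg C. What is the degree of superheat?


Formula: Superheat = T_pour - T_melt
Superheat = 827 - 763 = 64 deg C

Answer: 64 deg C


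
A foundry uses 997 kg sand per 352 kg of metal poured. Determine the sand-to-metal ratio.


Formula: Sand-to-Metal Ratio = W_sand / W_metal
Ratio = 997 kg / 352 kg = 2.8324


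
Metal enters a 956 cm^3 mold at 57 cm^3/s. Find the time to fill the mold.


Formula: t_fill = V_mold / Q_flow
t = 956 cm^3 / 57 cm^3/s = 16.7719 s

16.7719 s


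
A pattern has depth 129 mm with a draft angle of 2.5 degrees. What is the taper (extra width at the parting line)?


Formula: taper = depth * tan(draft_angle)
tan(2.5 deg) = 0.0436609
taper = 129 mm * 0.0436609 = 5.6323 mm

5.6323 mm


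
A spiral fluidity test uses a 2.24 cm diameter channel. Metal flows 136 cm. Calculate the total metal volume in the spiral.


Formula: V = pi * (d/2)^2 * L  (cylinder volume)
Radius = 2.24/2 = 1.12 cm
V = pi * 1.12^2 * 136 = 535.9507 cm^3


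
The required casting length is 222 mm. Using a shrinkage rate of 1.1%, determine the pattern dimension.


Formula: L_pattern = L_casting * (1 + shrinkage_rate/100)
Shrinkage factor = 1 + 1.1/100 = 1.011
L_pattern = 222 mm * 1.011 = 224.4420 mm

Answer: 224.4420 mm


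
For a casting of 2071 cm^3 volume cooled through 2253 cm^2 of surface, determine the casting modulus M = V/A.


Formula: Casting Modulus M = V / A
M = 2071 cm^3 / 2253 cm^2 = 0.9192 cm

Final answer: 0.9192 cm


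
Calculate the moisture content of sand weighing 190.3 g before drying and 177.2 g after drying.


Formula: MC = (W_wet - W_dry) / W_wet * 100
Water mass = 190.3 - 177.2 = 13.1 g
MC = 13.1 / 190.3 * 100 = 6.8839%

6.8839%


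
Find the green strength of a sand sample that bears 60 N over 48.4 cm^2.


Formula: Compressive Strength = Force / Area
Strength = 60 N / 48.4 cm^2 = 1.2397 N/cm^2

1.2397 N/cm^2


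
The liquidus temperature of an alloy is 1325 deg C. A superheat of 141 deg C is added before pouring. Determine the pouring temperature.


Formula: T_pour = T_melt + Superheat
T_pour = 1325 + 141 = 1466 deg C


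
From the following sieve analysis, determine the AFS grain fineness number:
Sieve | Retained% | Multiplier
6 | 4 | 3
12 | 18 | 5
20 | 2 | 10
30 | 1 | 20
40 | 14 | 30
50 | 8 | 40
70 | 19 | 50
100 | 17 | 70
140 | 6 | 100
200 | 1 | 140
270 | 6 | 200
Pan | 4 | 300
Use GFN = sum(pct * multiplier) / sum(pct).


Formula: GFN = sum(pct * multiplier) / sum(pct)
sum(pct * multiplier) = 6162
sum(pct) = 100
GFN = 6162 / 100 = 61.62


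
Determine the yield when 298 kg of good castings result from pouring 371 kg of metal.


Formula: Casting Yield = (W_good / W_total) * 100
Yield = (298 kg / 371 kg) * 100 = 80.3235%

80.3235%


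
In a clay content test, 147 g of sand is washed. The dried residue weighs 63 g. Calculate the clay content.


Formula: Clay% = (W_total - W_washed) / W_total * 100
Clay mass = 147 - 63 = 84 g
Clay% = 84 / 147 * 100 = 57.1429%


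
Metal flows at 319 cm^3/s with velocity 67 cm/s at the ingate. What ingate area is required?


Formula: A_ingate = Q / v  (continuity equation)
A = 319 cm^3/s / 67 cm/s = 4.7612 cm^2

4.7612 cm^2


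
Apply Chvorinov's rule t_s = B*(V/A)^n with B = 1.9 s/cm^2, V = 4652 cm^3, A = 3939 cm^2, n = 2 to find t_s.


Formula: t_s = B * (V/A)^n  (Chvorinov's rule, n=2)
Modulus M = V/A = 4652/3939 = 1.181010 cm
M^2 = 1.181010^2 = 1.394785 cm^2
t_s = 1.9 * 1.394785 = 2.6501 s


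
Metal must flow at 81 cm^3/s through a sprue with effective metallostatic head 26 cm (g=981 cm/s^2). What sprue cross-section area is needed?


Formula: v = sqrt(2*g*h), A = Q/v
Velocity: v = sqrt(2 * 981 * 26) = sqrt(51012) = 225.8584 cm/s
Sprue area: A = Q / v = 81 / 225.8584 = 0.3586 cm^2

Final answer: 0.3586 cm^2


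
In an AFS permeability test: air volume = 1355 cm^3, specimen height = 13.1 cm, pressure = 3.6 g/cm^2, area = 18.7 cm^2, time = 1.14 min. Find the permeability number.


Formula: Permeability Number P = (V * H) / (p * A * t)
Numerator: V * H = 1355 * 13.1 = 17750.5
Denominator: p * A * t = 3.6 * 18.7 * 1.14 = 76.7448
P = 17750.5 / 76.7448 = 231.2925

Final answer: 231.2925


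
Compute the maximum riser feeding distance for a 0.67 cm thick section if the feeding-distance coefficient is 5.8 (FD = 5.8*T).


Formula: FD = 5.8 * T  (riser feeding-distance rule)
FD = 5.8 * 0.67 cm = 3.8860 cm

3.8860 cm


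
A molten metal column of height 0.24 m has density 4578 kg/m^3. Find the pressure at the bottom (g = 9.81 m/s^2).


Formula: P = rho * g * h
rho * g = 4578 * 9.81 = 44910.18 N/m^3
P = 44910.18 * 0.24 = 10778.4432 Pa

Final answer: 10778.4432 Pa


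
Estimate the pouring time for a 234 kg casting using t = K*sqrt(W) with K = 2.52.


Formula: t = K * sqrt(W)
sqrt(W) = sqrt(234) = 15.29706
t = 2.52 * 15.29706 = 38.5486 s


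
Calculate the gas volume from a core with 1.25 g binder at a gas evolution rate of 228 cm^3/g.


Formula: V_gas = W_binder * gas_evolution_rate
V = 1.25 g * 228 cm^3/g = 285.0000 cm^3

Answer: 285.0000 cm^3


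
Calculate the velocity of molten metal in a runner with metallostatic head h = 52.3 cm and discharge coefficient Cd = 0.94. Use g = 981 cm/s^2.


Formula: v = Cd * sqrt(2 * g * h)  (Torricelli with discharge coefficient)
2*g*h = 2 * 981 * 52.3 = 102612.6 cm^2/s^2
sqrt(102612.6) = 320.33202 cm/s
v = 0.94 * 320.33202 = 301.1121 cm/s

Final answer: 301.1121 cm/s


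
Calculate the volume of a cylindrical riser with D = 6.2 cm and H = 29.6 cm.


Formula: V = pi * (D/2)^2 * H  (cylinder volume)
Radius = D/2 = 6.2/2 = 3.1 cm
V = pi * 3.1^2 * 29.6 = 893.6449 cm^3


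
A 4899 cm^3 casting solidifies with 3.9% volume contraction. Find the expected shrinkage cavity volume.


Formula: V_shrink = V_casting * shrinkage_pct / 100
V_shrink = 4899 cm^3 * 3.9 / 100 = 191.0610 cm^3

191.0610 cm^3


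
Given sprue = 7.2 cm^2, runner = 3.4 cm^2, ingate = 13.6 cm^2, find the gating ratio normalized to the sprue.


Sprue:Runner:Ingate = 1 : 3.4/7.2 : 13.6/7.2 = 1:0.47:1.89


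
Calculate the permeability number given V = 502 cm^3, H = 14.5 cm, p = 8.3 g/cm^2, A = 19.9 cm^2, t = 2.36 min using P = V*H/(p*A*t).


Formula: Permeability Number P = (V * H) / (p * A * t)
Numerator: V * H = 502 * 14.5 = 7279.0
Denominator: p * A * t = 8.3 * 19.9 * 2.36 = 389.8012
P = 7279.0 / 389.8012 = 18.6736

Answer: 18.6736


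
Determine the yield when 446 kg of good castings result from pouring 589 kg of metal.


Formula: Casting Yield = (W_good / W_total) * 100
Yield = (446 kg / 589 kg) * 100 = 75.7216%

Answer: 75.7216%


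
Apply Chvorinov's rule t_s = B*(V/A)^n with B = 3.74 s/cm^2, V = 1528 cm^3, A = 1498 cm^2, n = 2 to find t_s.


Formula: t_s = B * (V/A)^n  (Chvorinov's rule, n=2)
Modulus M = V/A = 1528/1498 = 1.020027 cm
M^2 = 1.020027^2 = 1.040455 cm^2
t_s = 3.74 * 1.040455 = 3.8913 s

Answer: 3.8913 s


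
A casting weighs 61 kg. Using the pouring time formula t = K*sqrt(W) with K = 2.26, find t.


Formula: t = K * sqrt(W)
sqrt(W) = sqrt(61) = 7.81025
t = 2.26 * 7.81025 = 17.6512 s

Answer: 17.6512 s


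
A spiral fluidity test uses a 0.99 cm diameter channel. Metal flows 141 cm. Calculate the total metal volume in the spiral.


Formula: V = pi * (d/2)^2 * L  (cylinder volume)
Radius = 0.99/2 = 0.495 cm
V = pi * 0.495^2 * 141 = 108.5374 cm^3

Final answer: 108.5374 cm^3


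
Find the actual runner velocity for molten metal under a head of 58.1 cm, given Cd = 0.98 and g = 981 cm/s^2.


Formula: v = Cd * sqrt(2 * g * h)  (Torricelli with discharge coefficient)
2*g*h = 2 * 981 * 58.1 = 113992.2 cm^2/s^2
sqrt(113992.2) = 337.62731 cm/s
v = 0.98 * 337.62731 = 330.8748 cm/s

Answer: 330.8748 cm/s


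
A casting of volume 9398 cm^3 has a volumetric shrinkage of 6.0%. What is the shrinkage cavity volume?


Formula: V_shrink = V_casting * shrinkage_pct / 100
V_shrink = 9398 cm^3 * 6.0 / 100 = 563.8800 cm^3

Answer: 563.8800 cm^3


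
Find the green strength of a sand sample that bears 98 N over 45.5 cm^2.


Formula: Compressive Strength = Force / Area
Strength = 98 N / 45.5 cm^2 = 2.1538 N/cm^2

2.1538 N/cm^2


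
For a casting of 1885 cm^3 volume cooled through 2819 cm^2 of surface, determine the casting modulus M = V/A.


Formula: Casting Modulus M = V / A
M = 1885 cm^3 / 2819 cm^2 = 0.6687 cm


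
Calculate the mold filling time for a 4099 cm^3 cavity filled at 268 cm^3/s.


Formula: t_fill = V_mold / Q_flow
t = 4099 cm^3 / 268 cm^3/s = 15.2948 s

15.2948 s


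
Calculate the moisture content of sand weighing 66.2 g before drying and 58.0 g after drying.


Formula: MC = (W_wet - W_dry) / W_wet * 100
Water mass = 66.2 - 58.0 = 8.2 g
MC = 8.2 / 66.2 * 100 = 12.3867%

12.3867%


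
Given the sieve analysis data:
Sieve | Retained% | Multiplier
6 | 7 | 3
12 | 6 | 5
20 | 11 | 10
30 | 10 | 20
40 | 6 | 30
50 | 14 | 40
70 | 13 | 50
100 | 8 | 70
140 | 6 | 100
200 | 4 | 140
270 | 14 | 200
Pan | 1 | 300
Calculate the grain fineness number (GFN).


Formula: GFN = sum(pct * multiplier) / sum(pct)
sum(pct * multiplier) = 6571
sum(pct) = 100
GFN = 6571 / 100 = 65.71


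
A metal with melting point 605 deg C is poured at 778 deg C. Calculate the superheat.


Formula: Superheat = T_pour - T_melt
Superheat = 778 - 605 = 173 deg C


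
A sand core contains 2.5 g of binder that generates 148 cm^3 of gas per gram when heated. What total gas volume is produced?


Formula: V_gas = W_binder * gas_evolution_rate
V = 2.5 g * 148 cm^3/g = 370.0000 cm^3


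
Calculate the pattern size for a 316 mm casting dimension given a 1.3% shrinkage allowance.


Formula: L_pattern = L_casting * (1 + shrinkage_rate/100)
Shrinkage factor = 1 + 1.3/100 = 1.013
L_pattern = 316 mm * 1.013 = 320.1080 mm

Answer: 320.1080 mm


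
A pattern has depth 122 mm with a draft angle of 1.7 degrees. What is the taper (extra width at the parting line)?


Formula: taper = depth * tan(draft_angle)
tan(1.7 deg) = 0.0296793
taper = 122 mm * 0.0296793 = 3.6209 mm

Final answer: 3.6209 mm


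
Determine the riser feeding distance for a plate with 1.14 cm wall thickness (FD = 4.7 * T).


Formula: FD = 4.7 * T  (riser feeding-distance rule)
FD = 4.7 * 1.14 cm = 5.3580 cm

Answer: 5.3580 cm


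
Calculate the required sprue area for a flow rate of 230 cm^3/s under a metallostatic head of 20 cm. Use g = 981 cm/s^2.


Formula: v = sqrt(2*g*h), A = Q/v
Velocity: v = sqrt(2 * 981 * 20) = sqrt(39240) = 198.0909 cm/s
Sprue area: A = Q / v = 230 / 198.0909 = 1.1611 cm^2

Final answer: 1.1611 cm^2


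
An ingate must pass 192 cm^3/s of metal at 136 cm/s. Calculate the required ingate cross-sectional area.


Formula: A_ingate = Q / v  (continuity equation)
A = 192 cm^3/s / 136 cm/s = 1.4118 cm^2

1.4118 cm^2


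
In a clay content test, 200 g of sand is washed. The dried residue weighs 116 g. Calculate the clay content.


Formula: Clay% = (W_total - W_washed) / W_total * 100
Clay mass = 200 - 116 = 84 g
Clay% = 84 / 200 * 100 = 42.0000%


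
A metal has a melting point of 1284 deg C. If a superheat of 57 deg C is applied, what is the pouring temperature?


Formula: T_pour = T_melt + Superheat
T_pour = 1284 + 57 = 1341 deg C

Answer: 1341 deg C


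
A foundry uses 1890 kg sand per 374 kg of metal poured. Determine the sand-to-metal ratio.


Formula: Sand-to-Metal Ratio = W_sand / W_metal
Ratio = 1890 kg / 374 kg = 5.0535

Final answer: 5.0535


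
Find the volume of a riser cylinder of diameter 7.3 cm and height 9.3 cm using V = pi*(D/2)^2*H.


Formula: V = pi * (D/2)^2 * H  (cylinder volume)
Radius = D/2 = 7.3/2 = 3.65 cm
V = pi * 3.65^2 * 9.3 = 389.2410 cm^3

Final answer: 389.2410 cm^3


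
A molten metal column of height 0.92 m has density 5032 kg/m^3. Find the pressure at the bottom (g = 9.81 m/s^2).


Formula: P = rho * g * h
rho * g = 5032 * 9.81 = 49363.92 N/m^3
P = 49363.92 * 0.92 = 45414.8064 Pa


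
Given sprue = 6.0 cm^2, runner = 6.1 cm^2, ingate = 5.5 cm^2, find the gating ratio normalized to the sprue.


Sprue:Runner:Ingate = 1 : 6.1/6.0 : 5.5/6.0 = 1:1.02:0.92

Final answer: 1:1.02:0.92


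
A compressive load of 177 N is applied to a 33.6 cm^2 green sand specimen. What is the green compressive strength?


Formula: Compressive Strength = Force / Area
Strength = 177 N / 33.6 cm^2 = 5.2679 N/cm^2

Final answer: 5.2679 N/cm^2


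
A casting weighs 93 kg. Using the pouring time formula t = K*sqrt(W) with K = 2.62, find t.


Formula: t = K * sqrt(W)
sqrt(W) = sqrt(93) = 9.64365
t = 2.62 * 9.64365 = 25.2664 s


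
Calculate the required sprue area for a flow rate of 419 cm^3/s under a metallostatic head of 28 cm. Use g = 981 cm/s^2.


Formula: v = sqrt(2*g*h), A = Q/v
Velocity: v = sqrt(2 * 981 * 28) = sqrt(54936) = 234.3843 cm/s
Sprue area: A = Q / v = 419 / 234.3843 = 1.7877 cm^2

Final answer: 1.7877 cm^2


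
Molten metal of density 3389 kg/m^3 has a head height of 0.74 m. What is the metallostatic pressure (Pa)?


Formula: P = rho * g * h
rho * g = 3389 * 9.81 = 33246.09 N/m^3
P = 33246.09 * 0.74 = 24602.1066 Pa

Answer: 24602.1066 Pa


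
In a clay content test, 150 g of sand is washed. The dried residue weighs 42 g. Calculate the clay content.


Formula: Clay% = (W_total - W_washed) / W_total * 100
Clay mass = 150 - 42 = 108 g
Clay% = 108 / 150 * 100 = 72.0000%


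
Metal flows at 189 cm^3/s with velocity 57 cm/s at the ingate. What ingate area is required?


Formula: A_ingate = Q / v  (continuity equation)
A = 189 cm^3/s / 57 cm/s = 3.3158 cm^2


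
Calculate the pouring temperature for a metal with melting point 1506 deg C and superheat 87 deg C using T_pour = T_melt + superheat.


Formula: T_pour = T_melt + Superheat
T_pour = 1506 + 87 = 1593 deg C


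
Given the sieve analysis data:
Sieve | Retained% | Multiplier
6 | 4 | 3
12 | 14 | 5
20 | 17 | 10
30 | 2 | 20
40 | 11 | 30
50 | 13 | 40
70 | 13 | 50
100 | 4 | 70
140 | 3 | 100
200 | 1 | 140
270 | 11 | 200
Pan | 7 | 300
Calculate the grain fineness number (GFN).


Formula: GFN = sum(pct * multiplier) / sum(pct)
sum(pct * multiplier) = 6812
sum(pct) = 100
GFN = 6812 / 100 = 68.12


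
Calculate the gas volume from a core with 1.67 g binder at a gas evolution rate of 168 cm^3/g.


Formula: V_gas = W_binder * gas_evolution_rate
V = 1.67 g * 168 cm^3/g = 280.5600 cm^3

280.5600 cm^3


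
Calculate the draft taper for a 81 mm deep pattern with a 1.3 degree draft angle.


Formula: taper = depth * tan(draft_angle)
tan(1.3 deg) = 0.0226932
taper = 81 mm * 0.0226932 = 1.8381 mm

1.8381 mm


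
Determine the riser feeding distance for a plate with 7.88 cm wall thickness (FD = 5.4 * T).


Formula: FD = 5.4 * T  (riser feeding-distance rule)
FD = 5.4 * 7.88 cm = 42.5520 cm


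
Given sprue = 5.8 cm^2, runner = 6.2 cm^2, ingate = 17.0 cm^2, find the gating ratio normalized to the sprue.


Sprue:Runner:Ingate = 1 : 6.2/5.8 : 17.0/5.8 = 1:1.07:2.93


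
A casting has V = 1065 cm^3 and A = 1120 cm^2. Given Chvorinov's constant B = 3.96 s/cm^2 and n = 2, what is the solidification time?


Formula: t_s = B * (V/A)^n  (Chvorinov's rule, n=2)
Modulus M = V/A = 1065/1120 = 0.950893 cm
M^2 = 0.950893^2 = 0.904197 cm^2
t_s = 3.96 * 0.904197 = 3.5806 s

Final answer: 3.5806 s


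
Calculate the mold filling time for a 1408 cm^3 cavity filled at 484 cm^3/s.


Formula: t_fill = V_mold / Q_flow
t = 1408 cm^3 / 484 cm^3/s = 2.9091 s

2.9091 s


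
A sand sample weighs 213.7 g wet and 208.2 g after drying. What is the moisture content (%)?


Formula: MC = (W_wet - W_dry) / W_wet * 100
Water mass = 213.7 - 208.2 = 5.5 g
MC = 5.5 / 213.7 * 100 = 2.5737%


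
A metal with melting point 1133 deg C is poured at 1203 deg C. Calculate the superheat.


Formula: Superheat = T_pour - T_melt
Superheat = 1203 - 1133 = 70 deg C

Answer: 70 deg C


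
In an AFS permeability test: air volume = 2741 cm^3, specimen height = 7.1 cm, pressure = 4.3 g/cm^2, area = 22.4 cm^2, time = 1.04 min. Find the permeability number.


Formula: Permeability Number P = (V * H) / (p * A * t)
Numerator: V * H = 2741 * 7.1 = 19461.1
Denominator: p * A * t = 4.3 * 22.4 * 1.04 = 100.1728
P = 19461.1 / 100.1728 = 194.2753


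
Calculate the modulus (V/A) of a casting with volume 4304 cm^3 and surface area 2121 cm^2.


Formula: Casting Modulus M = V / A
M = 4304 cm^3 / 2121 cm^2 = 2.0292 cm

2.0292 cm


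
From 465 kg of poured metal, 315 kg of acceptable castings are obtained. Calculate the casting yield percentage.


Formula: Casting Yield = (W_good / W_total) * 100
Yield = (315 kg / 465 kg) * 100 = 67.7419%


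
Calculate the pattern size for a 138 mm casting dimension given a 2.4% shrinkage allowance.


Formula: L_pattern = L_casting * (1 + shrinkage_rate/100)
Shrinkage factor = 1 + 2.4/100 = 1.024
L_pattern = 138 mm * 1.024 = 141.3120 mm

141.3120 mm


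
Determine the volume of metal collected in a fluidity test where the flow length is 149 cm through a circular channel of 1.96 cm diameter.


Formula: V = pi * (d/2)^2 * L  (cylinder volume)
Radius = 1.96/2 = 0.98 cm
V = pi * 0.98^2 * 149 = 449.5607 cm^3

449.5607 cm^3


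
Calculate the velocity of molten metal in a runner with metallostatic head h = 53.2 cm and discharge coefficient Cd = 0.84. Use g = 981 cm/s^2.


Formula: v = Cd * sqrt(2 * g * h)  (Torricelli with discharge coefficient)
2*g*h = 2 * 981 * 53.2 = 104378.4 cm^2/s^2
sqrt(104378.4) = 323.07646 cm/s
v = 0.84 * 323.07646 = 271.3842 cm/s

Final answer: 271.3842 cm/s


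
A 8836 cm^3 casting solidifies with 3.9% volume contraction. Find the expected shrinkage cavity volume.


Formula: V_shrink = V_casting * shrinkage_pct / 100
V_shrink = 8836 cm^3 * 3.9 / 100 = 344.6040 cm^3

Answer: 344.6040 cm^3


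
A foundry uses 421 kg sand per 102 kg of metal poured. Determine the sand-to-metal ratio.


Formula: Sand-to-Metal Ratio = W_sand / W_metal
Ratio = 421 kg / 102 kg = 4.1275

Answer: 4.1275


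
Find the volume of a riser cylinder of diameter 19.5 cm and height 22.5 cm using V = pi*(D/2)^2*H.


Formula: V = pi * (D/2)^2 * H  (cylinder volume)
Radius = D/2 = 19.5/2 = 9.75 cm
V = pi * 9.75^2 * 22.5 = 6719.5722 cm^3

Final answer: 6719.5722 cm^3


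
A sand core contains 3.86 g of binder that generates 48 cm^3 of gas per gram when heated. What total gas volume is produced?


Formula: V_gas = W_binder * gas_evolution_rate
V = 3.86 g * 48 cm^3/g = 185.2800 cm^3

Final answer: 185.2800 cm^3


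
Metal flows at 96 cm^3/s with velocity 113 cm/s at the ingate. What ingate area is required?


Formula: A_ingate = Q / v  (continuity equation)
A = 96 cm^3/s / 113 cm/s = 0.8496 cm^2


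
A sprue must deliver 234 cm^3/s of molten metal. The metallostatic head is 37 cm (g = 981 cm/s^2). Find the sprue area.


Formula: v = sqrt(2*g*h), A = Q/v
Velocity: v = sqrt(2 * 981 * 37) = sqrt(72594) = 269.4327 cm/s
Sprue area: A = Q / v = 234 / 269.4327 = 0.8685 cm^2

0.8685 cm^2


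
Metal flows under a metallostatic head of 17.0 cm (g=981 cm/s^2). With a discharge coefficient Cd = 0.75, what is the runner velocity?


Formula: v = Cd * sqrt(2 * g * h)  (Torricelli with discharge coefficient)
2*g*h = 2 * 981 * 17.0 = 33354.0 cm^2/s^2
sqrt(33354.0) = 182.63078 cm/s
v = 0.75 * 182.63078 = 136.9731 cm/s

136.9731 cm/s


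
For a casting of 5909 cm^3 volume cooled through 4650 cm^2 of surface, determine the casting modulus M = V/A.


Formula: Casting Modulus M = V / A
M = 5909 cm^3 / 4650 cm^2 = 1.2708 cm

Answer: 1.2708 cm


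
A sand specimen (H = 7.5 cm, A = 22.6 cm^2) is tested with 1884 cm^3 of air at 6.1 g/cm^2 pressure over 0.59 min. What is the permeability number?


Formula: Permeability Number P = (V * H) / (p * A * t)
Numerator: V * H = 1884 * 7.5 = 14130.0
Denominator: p * A * t = 6.1 * 22.6 * 0.59 = 81.3374
P = 14130.0 / 81.3374 = 173.7208

173.7208


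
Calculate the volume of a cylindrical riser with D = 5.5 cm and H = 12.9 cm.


Formula: V = pi * (D/2)^2 * H  (cylinder volume)
Radius = D/2 = 5.5/2 = 2.75 cm
V = pi * 2.75^2 * 12.9 = 306.4820 cm^3


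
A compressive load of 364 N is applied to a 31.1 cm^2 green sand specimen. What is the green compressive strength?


Formula: Compressive Strength = Force / Area
Strength = 364 N / 31.1 cm^2 = 11.7042 N/cm^2


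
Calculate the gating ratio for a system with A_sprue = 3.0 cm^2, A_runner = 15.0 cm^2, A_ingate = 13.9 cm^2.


Sprue:Runner:Ingate = 1 : 15.0/3.0 : 13.9/3.0 = 1:5.00:4.63

Final answer: 1:5.00:4.63


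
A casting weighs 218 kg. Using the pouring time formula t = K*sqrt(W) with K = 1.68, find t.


Formula: t = K * sqrt(W)
sqrt(W) = sqrt(218) = 14.76482
t = 1.68 * 14.76482 = 24.8049 s

Final answer: 24.8049 s


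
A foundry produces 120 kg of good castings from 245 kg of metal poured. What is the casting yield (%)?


Formula: Casting Yield = (W_good / W_total) * 100
Yield = (120 kg / 245 kg) * 100 = 48.9796%

Answer: 48.9796%


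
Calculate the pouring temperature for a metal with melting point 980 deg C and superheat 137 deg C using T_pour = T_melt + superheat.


Formula: T_pour = T_melt + Superheat
T_pour = 980 + 137 = 1117 deg C

Answer: 1117 deg C


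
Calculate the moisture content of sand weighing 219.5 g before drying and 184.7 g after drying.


Formula: MC = (W_wet - W_dry) / W_wet * 100
Water mass = 219.5 - 184.7 = 34.8 g
MC = 34.8 / 219.5 * 100 = 15.8542%

15.8542%


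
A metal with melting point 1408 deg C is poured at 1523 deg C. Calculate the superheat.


Formula: Superheat = T_pour - T_melt
Superheat = 1523 - 1408 = 115 deg C

Answer: 115 deg C


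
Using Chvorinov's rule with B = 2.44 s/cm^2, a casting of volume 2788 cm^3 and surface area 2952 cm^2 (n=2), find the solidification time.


Formula: t_s = B * (V/A)^n  (Chvorinov's rule, n=2)
Modulus M = V/A = 2788/2952 = 0.944444 cm
M^2 = 0.944444^2 = 0.891974 cm^2
t_s = 2.44 * 0.891974 = 2.1764 s

2.1764 s


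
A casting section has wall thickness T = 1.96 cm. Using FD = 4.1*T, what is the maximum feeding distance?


Formula: FD = 4.1 * T  (riser feeding-distance rule)
FD = 4.1 * 1.96 cm = 8.0360 cm

8.0360 cm


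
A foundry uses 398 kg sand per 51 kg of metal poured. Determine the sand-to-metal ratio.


Formula: Sand-to-Metal Ratio = W_sand / W_metal
Ratio = 398 kg / 51 kg = 7.8039


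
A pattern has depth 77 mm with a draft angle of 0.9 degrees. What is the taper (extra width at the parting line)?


Formula: taper = depth * tan(draft_angle)
tan(0.9 deg) = 0.0157093
taper = 77 mm * 0.0157093 = 1.2096 mm

1.2096 mm


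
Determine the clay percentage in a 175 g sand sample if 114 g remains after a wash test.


Formula: Clay% = (W_total - W_washed) / W_total * 100
Clay mass = 175 - 114 = 61 g
Clay% = 61 / 175 * 100 = 34.8571%

34.8571%


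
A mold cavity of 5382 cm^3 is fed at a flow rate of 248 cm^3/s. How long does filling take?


Formula: t_fill = V_mold / Q_flow
t = 5382 cm^3 / 248 cm^3/s = 21.7016 s


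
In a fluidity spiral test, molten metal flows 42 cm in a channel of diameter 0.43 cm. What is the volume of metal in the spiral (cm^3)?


Formula: V = pi * (d/2)^2 * L  (cylinder volume)
Radius = 0.43/2 = 0.215 cm
V = pi * 0.215^2 * 42 = 6.0992 cm^3

Final answer: 6.0992 cm^3


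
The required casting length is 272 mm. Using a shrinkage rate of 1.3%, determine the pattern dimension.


Formula: L_pattern = L_casting * (1 + shrinkage_rate/100)
Shrinkage factor = 1 + 1.3/100 = 1.013
L_pattern = 272 mm * 1.013 = 275.5360 mm

Answer: 275.5360 mm


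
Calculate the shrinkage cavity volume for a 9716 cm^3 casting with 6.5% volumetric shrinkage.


Formula: V_shrink = V_casting * shrinkage_pct / 100
V_shrink = 9716 cm^3 * 6.5 / 100 = 631.5400 cm^3

631.5400 cm^3


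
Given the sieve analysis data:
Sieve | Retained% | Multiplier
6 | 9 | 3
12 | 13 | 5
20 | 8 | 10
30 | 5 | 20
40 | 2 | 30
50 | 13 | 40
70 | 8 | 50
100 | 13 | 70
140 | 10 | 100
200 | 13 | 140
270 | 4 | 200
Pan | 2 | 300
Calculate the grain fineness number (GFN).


Formula: GFN = sum(pct * multiplier) / sum(pct)
sum(pct * multiplier) = 6382
sum(pct) = 100
GFN = 6382 / 100 = 63.82


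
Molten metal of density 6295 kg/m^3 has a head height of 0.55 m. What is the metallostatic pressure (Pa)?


Formula: P = rho * g * h
rho * g = 6295 * 9.81 = 61753.95 N/m^3
P = 61753.95 * 0.55 = 33964.6725 Pa

Final answer: 33964.6725 Pa


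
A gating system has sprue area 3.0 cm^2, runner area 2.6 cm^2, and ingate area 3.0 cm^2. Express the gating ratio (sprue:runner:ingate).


Sprue:Runner:Ingate = 1 : 2.6/3.0 : 3.0/3.0 = 1:0.87:1.00

1:0.87:1.00


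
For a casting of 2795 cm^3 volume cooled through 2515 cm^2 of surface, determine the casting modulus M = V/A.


Formula: Casting Modulus M = V / A
M = 2795 cm^3 / 2515 cm^2 = 1.1113 cm

1.1113 cm


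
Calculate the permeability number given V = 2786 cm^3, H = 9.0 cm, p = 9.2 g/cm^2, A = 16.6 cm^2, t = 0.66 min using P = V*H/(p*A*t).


Formula: Permeability Number P = (V * H) / (p * A * t)
Numerator: V * H = 2786 * 9.0 = 25074.0
Denominator: p * A * t = 9.2 * 16.6 * 0.66 = 100.7952
P = 25074.0 / 100.7952 = 248.7618


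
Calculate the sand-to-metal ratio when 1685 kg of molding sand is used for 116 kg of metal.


Formula: Sand-to-Metal Ratio = W_sand / W_metal
Ratio = 1685 kg / 116 kg = 14.5259

Final answer: 14.5259


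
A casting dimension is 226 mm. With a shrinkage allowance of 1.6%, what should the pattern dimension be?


Formula: L_pattern = L_casting * (1 + shrinkage_rate/100)
Shrinkage factor = 1 + 1.6/100 = 1.016
L_pattern = 226 mm * 1.016 = 229.6160 mm

Final answer: 229.6160 mm


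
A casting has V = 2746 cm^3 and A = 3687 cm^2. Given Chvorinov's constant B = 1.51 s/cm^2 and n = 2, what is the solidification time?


Formula: t_s = B * (V/A)^n  (Chvorinov's rule, n=2)
Modulus M = V/A = 2746/3687 = 0.744779 cm
M^2 = 0.744779^2 = 0.554696 cm^2
t_s = 1.51 * 0.554696 = 0.8376 s

Final answer: 0.8376 s


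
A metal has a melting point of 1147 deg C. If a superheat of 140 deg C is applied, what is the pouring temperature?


Formula: T_pour = T_melt + Superheat
T_pour = 1147 + 140 = 1287 deg C

1287 deg C


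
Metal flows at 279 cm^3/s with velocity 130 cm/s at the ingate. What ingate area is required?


Formula: A_ingate = Q / v  (continuity equation)
A = 279 cm^3/s / 130 cm/s = 2.1462 cm^2

Answer: 2.1462 cm^2


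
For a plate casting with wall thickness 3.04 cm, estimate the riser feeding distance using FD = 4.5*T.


Formula: FD = 4.5 * T  (riser feeding-distance rule)
FD = 4.5 * 3.04 cm = 13.6800 cm


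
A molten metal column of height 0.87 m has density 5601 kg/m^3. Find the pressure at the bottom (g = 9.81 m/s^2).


Formula: P = rho * g * h
rho * g = 5601 * 9.81 = 54945.81 N/m^3
P = 54945.81 * 0.87 = 47802.8547 Pa

Answer: 47802.8547 Pa


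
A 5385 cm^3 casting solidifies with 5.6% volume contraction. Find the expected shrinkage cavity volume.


Formula: V_shrink = V_casting * shrinkage_pct / 100
V_shrink = 5385 cm^3 * 5.6 / 100 = 301.5600 cm^3

301.5600 cm^3


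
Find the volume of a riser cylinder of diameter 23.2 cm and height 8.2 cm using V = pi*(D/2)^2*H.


Formula: V = pi * (D/2)^2 * H  (cylinder volume)
Radius = D/2 = 23.2/2 = 11.6 cm
V = pi * 11.6^2 * 8.2 = 3466.4082 cm^3

Final answer: 3466.4082 cm^3


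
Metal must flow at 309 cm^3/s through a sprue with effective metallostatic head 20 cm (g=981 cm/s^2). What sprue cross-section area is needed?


Formula: v = sqrt(2*g*h), A = Q/v
Velocity: v = sqrt(2 * 981 * 20) = sqrt(39240) = 198.0909 cm/s
Sprue area: A = Q / v = 309 / 198.0909 = 1.5599 cm^2

Final answer: 1.5599 cm^2


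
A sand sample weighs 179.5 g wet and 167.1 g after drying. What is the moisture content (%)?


Formula: MC = (W_wet - W_dry) / W_wet * 100
Water mass = 179.5 - 167.1 = 12.4 g
MC = 12.4 / 179.5 * 100 = 6.9081%

Answer: 6.9081%


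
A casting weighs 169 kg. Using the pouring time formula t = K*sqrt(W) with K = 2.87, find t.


Formula: t = K * sqrt(W)
sqrt(W) = sqrt(169) = 13.00000
t = 2.87 * 13.00000 = 37.3100 s


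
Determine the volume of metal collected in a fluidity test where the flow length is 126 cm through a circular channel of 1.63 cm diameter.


Formula: V = pi * (d/2)^2 * L  (cylinder volume)
Radius = 1.63/2 = 0.815 cm
V = pi * 0.815^2 * 126 = 262.9273 cm^3

Answer: 262.9273 cm^3


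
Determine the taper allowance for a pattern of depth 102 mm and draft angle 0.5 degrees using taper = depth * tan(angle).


Formula: taper = depth * tan(draft_angle)
tan(0.5 deg) = 0.0087269
taper = 102 mm * 0.0087269 = 0.8901 mm


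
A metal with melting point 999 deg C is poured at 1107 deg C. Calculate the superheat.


Formula: Superheat = T_pour - T_melt
Superheat = 1107 - 999 = 108 deg C

Answer: 108 deg C


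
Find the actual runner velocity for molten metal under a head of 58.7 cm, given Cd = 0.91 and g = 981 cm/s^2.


Formula: v = Cd * sqrt(2 * g * h)  (Torricelli with discharge coefficient)
2*g*h = 2 * 981 * 58.7 = 115169.4 cm^2/s^2
sqrt(115169.4) = 339.36617 cm/s
v = 0.91 * 339.36617 = 308.8232 cm/s

Answer: 308.8232 cm/s


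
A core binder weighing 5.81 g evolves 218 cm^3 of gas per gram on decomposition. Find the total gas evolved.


Formula: V_gas = W_binder * gas_evolution_rate
V = 5.81 g * 218 cm^3/g = 1266.5800 cm^3

1266.5800 cm^3


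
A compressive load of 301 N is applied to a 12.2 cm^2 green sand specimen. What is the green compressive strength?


Formula: Compressive Strength = Force / Area
Strength = 301 N / 12.2 cm^2 = 24.6721 N/cm^2

Final answer: 24.6721 N/cm^2


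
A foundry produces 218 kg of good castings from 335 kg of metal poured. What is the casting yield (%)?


Formula: Casting Yield = (W_good / W_total) * 100
Yield = (218 kg / 335 kg) * 100 = 65.0746%

Final answer: 65.0746%


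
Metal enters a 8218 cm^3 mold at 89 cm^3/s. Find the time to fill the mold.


Formula: t_fill = V_mold / Q_flow
t = 8218 cm^3 / 89 cm^3/s = 92.3371 s


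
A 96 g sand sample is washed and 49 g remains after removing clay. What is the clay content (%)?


Formula: Clay% = (W_total - W_washed) / W_total * 100
Clay mass = 96 - 49 = 47 g
Clay% = 47 / 96 * 100 = 48.9583%

Final answer: 48.9583%


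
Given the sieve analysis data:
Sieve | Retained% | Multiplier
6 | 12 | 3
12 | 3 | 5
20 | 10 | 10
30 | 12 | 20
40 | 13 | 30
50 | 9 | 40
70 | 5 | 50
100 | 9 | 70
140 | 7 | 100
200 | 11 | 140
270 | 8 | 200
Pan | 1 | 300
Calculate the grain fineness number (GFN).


Formula: GFN = sum(pct * multiplier) / sum(pct)
sum(pct * multiplier) = 6161
sum(pct) = 100
GFN = 6161 / 100 = 61.61

Final answer: 61.61


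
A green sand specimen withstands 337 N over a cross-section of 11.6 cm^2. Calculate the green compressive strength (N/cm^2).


Formula: Compressive Strength = Force / Area
Strength = 337 N / 11.6 cm^2 = 29.0517 N/cm^2

Final answer: 29.0517 N/cm^2


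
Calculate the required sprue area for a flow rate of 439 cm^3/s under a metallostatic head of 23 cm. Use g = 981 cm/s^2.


Formula: v = sqrt(2*g*h), A = Q/v
Velocity: v = sqrt(2 * 981 * 23) = sqrt(45126) = 212.4288 cm/s
Sprue area: A = Q / v = 439 / 212.4288 = 2.0666 cm^2

Answer: 2.0666 cm^2


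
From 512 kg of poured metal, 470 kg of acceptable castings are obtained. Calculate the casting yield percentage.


Formula: Casting Yield = (W_good / W_total) * 100
Yield = (470 kg / 512 kg) * 100 = 91.7969%


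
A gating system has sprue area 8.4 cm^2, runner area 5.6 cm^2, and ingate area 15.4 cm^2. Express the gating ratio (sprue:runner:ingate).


Sprue:Runner:Ingate = 1 : 5.6/8.4 : 15.4/8.4 = 1:0.67:1.83

Answer: 1:0.67:1.83


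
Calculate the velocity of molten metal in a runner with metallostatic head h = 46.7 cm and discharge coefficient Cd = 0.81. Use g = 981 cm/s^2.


Formula: v = Cd * sqrt(2 * g * h)  (Torricelli with discharge coefficient)
2*g*h = 2 * 981 * 46.7 = 91625.4 cm^2/s^2
sqrt(91625.4) = 302.69688 cm/s
v = 0.81 * 302.69688 = 245.1845 cm/s

245.1845 cm/s


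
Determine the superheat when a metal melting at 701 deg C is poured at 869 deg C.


Formula: Superheat = T_pour - T_melt
Superheat = 869 - 701 = 168 deg C

Answer: 168 deg C


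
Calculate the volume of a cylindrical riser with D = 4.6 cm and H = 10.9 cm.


Formula: V = pi * (D/2)^2 * H  (cylinder volume)
Radius = D/2 = 4.6/2 = 2.3 cm
V = pi * 2.3^2 * 10.9 = 181.1474 cm^3

181.1474 cm^3


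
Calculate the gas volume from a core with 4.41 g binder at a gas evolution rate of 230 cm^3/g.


Formula: V_gas = W_binder * gas_evolution_rate
V = 4.41 g * 230 cm^3/g = 1014.3000 cm^3


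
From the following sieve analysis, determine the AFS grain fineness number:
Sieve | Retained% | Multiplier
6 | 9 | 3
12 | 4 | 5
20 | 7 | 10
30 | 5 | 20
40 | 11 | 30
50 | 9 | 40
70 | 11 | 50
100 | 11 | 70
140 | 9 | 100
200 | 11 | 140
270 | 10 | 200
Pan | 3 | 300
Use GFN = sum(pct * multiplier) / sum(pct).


Formula: GFN = sum(pct * multiplier) / sum(pct)
sum(pct * multiplier) = 7567
sum(pct) = 100
GFN = 7567 / 100 = 75.67

Answer: 75.67


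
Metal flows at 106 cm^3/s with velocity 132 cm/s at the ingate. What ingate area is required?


Formula: A_ingate = Q / v  (continuity equation)
A = 106 cm^3/s / 132 cm/s = 0.8030 cm^2


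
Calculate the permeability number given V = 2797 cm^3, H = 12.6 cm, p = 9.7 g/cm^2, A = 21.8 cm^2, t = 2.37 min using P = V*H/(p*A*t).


Formula: Permeability Number P = (V * H) / (p * A * t)
Numerator: V * H = 2797 * 12.6 = 35242.2
Denominator: p * A * t = 9.7 * 21.8 * 2.37 = 501.1602
P = 35242.2 / 501.1602 = 70.3212

Answer: 70.3212


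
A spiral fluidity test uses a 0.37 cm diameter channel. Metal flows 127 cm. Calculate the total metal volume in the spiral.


Formula: V = pi * (d/2)^2 * L  (cylinder volume)
Radius = 0.37/2 = 0.185 cm
V = pi * 0.185^2 * 127 = 13.6552 cm^3

Final answer: 13.6552 cm^3


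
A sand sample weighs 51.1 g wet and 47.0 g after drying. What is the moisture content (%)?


Formula: MC = (W_wet - W_dry) / W_wet * 100
Water mass = 51.1 - 47.0 = 4.1 g
MC = 4.1 / 51.1 * 100 = 8.0235%

Answer: 8.0235%


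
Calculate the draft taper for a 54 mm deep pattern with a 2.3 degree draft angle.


Formula: taper = depth * tan(draft_angle)
tan(2.3 deg) = 0.0401641
taper = 54 mm * 0.0401641 = 2.1689 mm

Answer: 2.1689 mm


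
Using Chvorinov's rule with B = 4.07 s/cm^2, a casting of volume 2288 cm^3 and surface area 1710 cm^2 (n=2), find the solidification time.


Formula: t_s = B * (V/A)^n  (Chvorinov's rule, n=2)
Modulus M = V/A = 2288/1710 = 1.338012 cm
M^2 = 1.338012^2 = 1.790276 cm^2
t_s = 4.07 * 1.790276 = 7.2864 s

Answer: 7.2864 s


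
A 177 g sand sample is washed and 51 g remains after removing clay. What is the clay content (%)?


Formula: Clay% = (W_total - W_washed) / W_total * 100
Clay mass = 177 - 51 = 126 g
Clay% = 126 / 177 * 100 = 71.1864%

71.1864%


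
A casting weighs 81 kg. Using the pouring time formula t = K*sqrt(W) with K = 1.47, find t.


Formula: t = K * sqrt(W)
sqrt(W) = sqrt(81) = 9.00000
t = 1.47 * 9.00000 = 13.2300 s

Answer: 13.2300 s


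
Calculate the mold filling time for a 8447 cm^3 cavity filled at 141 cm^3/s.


Formula: t_fill = V_mold / Q_flow
t = 8447 cm^3 / 141 cm^3/s = 59.9078 s

59.9078 s


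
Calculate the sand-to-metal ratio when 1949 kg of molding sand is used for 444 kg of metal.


Formula: Sand-to-Metal Ratio = W_sand / W_metal
Ratio = 1949 kg / 444 kg = 4.3896

Answer: 4.3896


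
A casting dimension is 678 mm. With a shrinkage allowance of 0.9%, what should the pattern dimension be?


Formula: L_pattern = L_casting * (1 + shrinkage_rate/100)
Shrinkage factor = 1 + 0.9/100 = 1.009
L_pattern = 678 mm * 1.009 = 684.1020 mm

Answer: 684.1020 mm


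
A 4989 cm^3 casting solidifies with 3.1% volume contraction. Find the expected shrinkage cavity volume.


Formula: V_shrink = V_casting * shrinkage_pct / 100
V_shrink = 4989 cm^3 * 3.1 / 100 = 154.6590 cm^3


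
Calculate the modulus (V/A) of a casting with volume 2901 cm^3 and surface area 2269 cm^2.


Formula: Casting Modulus M = V / A
M = 2901 cm^3 / 2269 cm^2 = 1.2785 cm


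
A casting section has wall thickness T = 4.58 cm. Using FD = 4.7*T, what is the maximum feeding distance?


Formula: FD = 4.7 * T  (riser feeding-distance rule)
FD = 4.7 * 4.58 cm = 21.5260 cm

Final answer: 21.5260 cm


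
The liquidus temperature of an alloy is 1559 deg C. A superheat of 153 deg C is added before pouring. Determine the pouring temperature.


Formula: T_pour = T_melt + Superheat
T_pour = 1559 + 153 = 1712 deg C


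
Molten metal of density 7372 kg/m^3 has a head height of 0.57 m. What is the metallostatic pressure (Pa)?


Formula: P = rho * g * h
rho * g = 7372 * 9.81 = 72319.32 N/m^3
P = 72319.32 * 0.57 = 41222.0124 Pa

Final answer: 41222.0124 Pa


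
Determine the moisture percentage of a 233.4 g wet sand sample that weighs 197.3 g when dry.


Formula: MC = (W_wet - W_dry) / W_wet * 100
Water mass = 233.4 - 197.3 = 36.1 g
MC = 36.1 / 233.4 * 100 = 15.4670%


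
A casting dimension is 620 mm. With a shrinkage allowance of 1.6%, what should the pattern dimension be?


Formula: L_pattern = L_casting * (1 + shrinkage_rate/100)
Shrinkage factor = 1 + 1.6/100 = 1.016
L_pattern = 620 mm * 1.016 = 629.9200 mm

Answer: 629.9200 mm


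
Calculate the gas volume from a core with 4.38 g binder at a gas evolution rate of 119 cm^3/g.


Formula: V_gas = W_binder * gas_evolution_rate
V = 4.38 g * 119 cm^3/g = 521.2200 cm^3


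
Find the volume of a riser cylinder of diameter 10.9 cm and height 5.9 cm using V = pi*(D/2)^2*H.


Formula: V = pi * (D/2)^2 * H  (cylinder volume)
Radius = D/2 = 10.9/2 = 5.45 cm
V = pi * 5.45^2 * 5.9 = 550.5476 cm^3

Final answer: 550.5476 cm^3


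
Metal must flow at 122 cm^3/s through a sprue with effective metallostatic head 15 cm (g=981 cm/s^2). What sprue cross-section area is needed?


Formula: v = sqrt(2*g*h), A = Q/v
Velocity: v = sqrt(2 * 981 * 15) = sqrt(29430) = 171.5517 cm/s
Sprue area: A = Q / v = 122 / 171.5517 = 0.7112 cm^2


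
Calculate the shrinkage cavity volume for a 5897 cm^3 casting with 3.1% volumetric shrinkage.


Formula: V_shrink = V_casting * shrinkage_pct / 100
V_shrink = 5897 cm^3 * 3.1 / 100 = 182.8070 cm^3

182.8070 cm^3


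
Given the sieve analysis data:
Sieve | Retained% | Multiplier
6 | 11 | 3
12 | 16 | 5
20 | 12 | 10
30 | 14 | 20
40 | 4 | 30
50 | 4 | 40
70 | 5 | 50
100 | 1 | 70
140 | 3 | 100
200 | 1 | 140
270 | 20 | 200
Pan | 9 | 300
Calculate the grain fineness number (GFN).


Formula: GFN = sum(pct * multiplier) / sum(pct)
sum(pct * multiplier) = 8253
sum(pct) = 100
GFN = 8253 / 100 = 82.53

Answer: 82.53


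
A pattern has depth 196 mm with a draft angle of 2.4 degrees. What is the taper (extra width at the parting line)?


Formula: taper = depth * tan(draft_angle)
tan(2.4 deg) = 0.0419124
taper = 196 mm * 0.0419124 = 8.2148 mm

Answer: 8.2148 mm


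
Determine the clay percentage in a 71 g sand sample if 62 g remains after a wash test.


Formula: Clay% = (W_total - W_washed) / W_total * 100
Clay mass = 71 - 62 = 9 g
Clay% = 9 / 71 * 100 = 12.6761%


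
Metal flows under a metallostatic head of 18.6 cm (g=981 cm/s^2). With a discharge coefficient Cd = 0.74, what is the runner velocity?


Formula: v = Cd * sqrt(2 * g * h)  (Torricelli with discharge coefficient)
2*g*h = 2 * 981 * 18.6 = 36493.2 cm^2/s^2
sqrt(36493.2) = 191.03193 cm/s
v = 0.74 * 191.03193 = 141.3636 cm/s

Answer: 141.3636 cm/s
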